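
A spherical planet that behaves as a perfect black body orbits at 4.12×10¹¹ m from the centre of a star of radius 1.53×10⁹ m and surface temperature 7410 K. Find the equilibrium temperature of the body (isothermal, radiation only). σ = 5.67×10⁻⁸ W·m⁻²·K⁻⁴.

T ≈ 319 K

The star's surface emits σT_*⁴; at distance d the flux is S = σT_*⁴(R_*/d)².
S = 5.67×10⁻⁸·(7410)⁴·(1.53×10⁹/4.12×10¹¹)² = 2357 W/m².
For an isothermal sphere T⁴ = (1−a)S/(4σ) = 1.039×10¹⁰ K⁴.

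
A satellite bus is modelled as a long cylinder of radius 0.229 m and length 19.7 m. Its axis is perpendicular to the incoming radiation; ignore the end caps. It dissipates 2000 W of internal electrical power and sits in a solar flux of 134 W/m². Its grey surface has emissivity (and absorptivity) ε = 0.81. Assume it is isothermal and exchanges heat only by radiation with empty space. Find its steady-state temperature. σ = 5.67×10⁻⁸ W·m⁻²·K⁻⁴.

T ≈ 219 K

At steady state, absorbed solar power + internal power = radiated power.
Absorbed: α·S·A_cross = 0.81·134·9.023 = 979.3 W (cross-section 2rL).
Total input = 979.3 + 2000 = 2979 W.
Radiated: εσ·A_surf·T⁴ with A_surf = 2πrL = 28.35 m².
T⁴ = 2979/(0.81·5.67×10⁻⁸·28.35) = 2.289×10⁹ K⁴.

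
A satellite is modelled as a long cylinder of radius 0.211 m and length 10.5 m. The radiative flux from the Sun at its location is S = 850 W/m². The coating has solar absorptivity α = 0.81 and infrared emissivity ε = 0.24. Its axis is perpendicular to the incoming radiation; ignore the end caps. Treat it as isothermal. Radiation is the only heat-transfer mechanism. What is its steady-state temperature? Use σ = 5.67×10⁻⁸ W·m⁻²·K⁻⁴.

T ≈ 356 K

At equilibrium, absorbed power = emitted power.
Absorbing cross-section = 2rL = 4.431 m²; emitting surface = 2πrL = 13.92 m² (ratio π).
αS·A_cross = εσ·A_surf·T⁴  ⇒  T⁴ = αS/(ε·πσ).
T⁴ = 0.810·850/(0.24·π·5.67×10⁻⁸) = 1.610×10¹⁰ K⁴.
T = (1.610×10¹⁰)^(1/4).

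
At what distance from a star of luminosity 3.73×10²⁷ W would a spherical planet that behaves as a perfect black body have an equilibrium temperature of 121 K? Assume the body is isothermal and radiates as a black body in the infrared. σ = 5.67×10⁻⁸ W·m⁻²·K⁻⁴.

For an isothermal black-emitting sphere, (1−a)S·πr² = σ·4πr²·T⁴ ⇒ S = 4σT⁴/(1−a).
S = 4·5.67×10⁻⁸·(121)⁴/1.00 = 48.62 W/m².
Flux falls as S = L/(4πd²), so d = √(L/(4πS)) = √(3.73×10²⁷/(4π·48.62)).

d ≈ 2.47×10¹² m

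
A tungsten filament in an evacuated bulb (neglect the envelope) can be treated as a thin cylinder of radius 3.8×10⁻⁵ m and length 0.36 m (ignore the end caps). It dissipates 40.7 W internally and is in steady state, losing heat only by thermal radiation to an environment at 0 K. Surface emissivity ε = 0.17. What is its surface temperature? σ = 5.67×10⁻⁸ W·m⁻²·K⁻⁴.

T ≈ 2650 K

Steady state: internal power = radiated power, P = εσA T⁴.
Radiating area A = 2πrL = 8.595×10⁻⁵ m².
T⁴ = P/(εσA) = 40.7/(0.17·5.67×10⁻⁸·8.595×10⁻⁵) = 4.912×10¹³ K⁴.
T = (4.912×10¹³)^(1/4).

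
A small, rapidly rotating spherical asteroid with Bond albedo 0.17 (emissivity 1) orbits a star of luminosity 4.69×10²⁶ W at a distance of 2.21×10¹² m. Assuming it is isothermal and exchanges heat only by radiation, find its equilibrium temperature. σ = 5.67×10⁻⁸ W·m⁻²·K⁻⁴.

T ≈ 72.7 K

First find the stellar flux at distance d: S = L/(4πd²) = 4.69×10²⁶/(4π·(2.21×10¹²)²) = 7.641 W/m².
For an isothermal sphere, absorbed (1−a)S·πr² = emitted σ·4πr²·T⁴, so T⁴ = (1−a)S/(4σ).
T⁴ = 0.830·7.641/(4·5.67×10⁻⁸) = 2.796×10⁷ K⁴.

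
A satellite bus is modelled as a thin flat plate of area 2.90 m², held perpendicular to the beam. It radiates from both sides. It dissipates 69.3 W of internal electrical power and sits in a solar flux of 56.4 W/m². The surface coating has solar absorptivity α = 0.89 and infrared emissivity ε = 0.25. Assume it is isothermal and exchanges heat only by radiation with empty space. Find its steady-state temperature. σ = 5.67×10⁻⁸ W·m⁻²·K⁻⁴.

T ≈ 226 K

At steady state, absorbed solar power + internal power = radiated power.
Absorbed: α·S·A_cross = 0.89·56.4·2.900 = 145.6 W (cross-section A).
Total input = 145.6 + 69.3 = 214.9 W.
Radiated: εσ·A_surf·T⁴ with A_surf = 2A = 5.800 m².
T⁴ = 214.9/(0.25·5.67×10⁻⁸·5.800) = 2.613×10⁹ K⁴.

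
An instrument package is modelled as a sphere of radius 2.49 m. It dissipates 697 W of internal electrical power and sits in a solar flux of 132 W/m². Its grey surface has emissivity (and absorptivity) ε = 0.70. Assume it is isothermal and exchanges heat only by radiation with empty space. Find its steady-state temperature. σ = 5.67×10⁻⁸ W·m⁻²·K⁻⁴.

At steady state, absorbed solar power + internal power = radiated power.
Absorbed: α·S·A_cross = 0.70·132·19.48 = 1800 W (cross-section πr²).
Total input = 1800 + 697 = 2497 W.
Radiated: εσ·A_surf·T⁴ with A_surf = 4πr² = 77.91 m².
T⁴ = 2497/(0.70·5.67×10⁻⁸·77.91) = 8.074×10⁸ K⁴.

T ≈ 169 K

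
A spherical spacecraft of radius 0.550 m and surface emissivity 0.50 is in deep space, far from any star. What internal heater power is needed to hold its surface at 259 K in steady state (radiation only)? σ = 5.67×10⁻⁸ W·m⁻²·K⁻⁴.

P = εσ·4πr²·T⁴.
4πr² = 3.801 m²; T⁴ = 4.500×10⁹ K⁴.
P = 0.50·5.67×10⁻⁸·3.801·4.500×10⁹.

P ≈ 485 W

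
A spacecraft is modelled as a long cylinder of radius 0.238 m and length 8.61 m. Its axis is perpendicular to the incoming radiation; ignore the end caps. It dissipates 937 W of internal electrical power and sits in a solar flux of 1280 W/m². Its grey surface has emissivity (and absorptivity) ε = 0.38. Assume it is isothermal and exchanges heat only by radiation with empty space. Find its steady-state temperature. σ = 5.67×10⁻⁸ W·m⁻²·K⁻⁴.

T ≈ 321 K

At steady state, absorbed solar power + internal power = radiated power.
Absorbed: α·S·A_cross = 0.38·1280·4.098 = 1993 W (cross-section 2rL).
Total input = 1993 + 937 = 2930 W.
Radiated: εσ·A_surf·T⁴ with A_surf = 2πrL = 12.88 m².
T⁴ = 2930/(0.38·5.67×10⁻⁸·12.88) = 1.056×10¹⁰ K⁴.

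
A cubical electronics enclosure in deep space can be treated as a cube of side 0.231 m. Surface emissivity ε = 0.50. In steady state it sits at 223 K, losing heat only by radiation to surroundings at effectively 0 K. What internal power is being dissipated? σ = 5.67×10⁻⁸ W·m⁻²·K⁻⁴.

P ≈ 22.4 W

Steady state: P = εσA T⁴.
A = 6L² = 0.3202 m²; T⁴ = (223)⁴ = 2.473×10⁹ K⁴.
P = 0.50 × 5.67×10⁻⁸ × 0.3202 × 2.473×10⁹.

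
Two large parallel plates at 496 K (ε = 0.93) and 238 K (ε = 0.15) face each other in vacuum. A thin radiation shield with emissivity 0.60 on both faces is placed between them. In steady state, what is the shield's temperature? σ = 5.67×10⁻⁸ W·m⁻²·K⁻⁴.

In steady state the net flux on the hot side equals that on the cold side.
σ(T₁⁴−T_s⁴)/D₁ = σ(T_s⁴−T₂⁴)/D₂, with D₁ = 1/ε₁+1/ε_s−1 = 1.742, D₂ = 1/ε_s+1/ε₂−1 = 7.333.
Solve for T_s⁴: T_s⁴ = (D₂·T₁⁴ + D₁·T₂⁴)/(D₁+D₂) = 4.952×10¹⁰ K⁴.

T_s ≈ 472 K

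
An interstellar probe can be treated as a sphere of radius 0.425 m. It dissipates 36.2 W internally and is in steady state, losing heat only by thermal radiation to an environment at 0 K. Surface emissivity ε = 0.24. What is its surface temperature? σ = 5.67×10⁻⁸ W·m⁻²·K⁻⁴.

T ≈ 185 K

Steady state: internal power = radiated power, P = εσA T⁴.
Radiating area A = 4πr² = 2.270 m².
T⁴ = P/(εσA) = 36.2/(0.24·5.67×10⁻⁸·2.270) = 1.172×10⁹ K⁴.
T = (1.172×10⁹)^(1/4).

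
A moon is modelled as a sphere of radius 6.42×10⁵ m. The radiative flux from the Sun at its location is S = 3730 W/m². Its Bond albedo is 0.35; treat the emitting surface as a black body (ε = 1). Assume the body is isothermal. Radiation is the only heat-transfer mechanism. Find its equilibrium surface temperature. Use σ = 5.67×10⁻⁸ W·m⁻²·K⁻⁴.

T ≈ 322 K

At equilibrium, absorbed power = emitted power.
Absorbing cross-section = πr² = 1.295×10¹² m²; emitting surface = 4πr² = 5.179×10¹² m² (ratio 4).
(1−a)S·A_cross = εσ·A_surf·T⁴  ⇒  T⁴ = (1−a)S/(4σ).
T⁴ = 0.650·3730/(4·5.67×10⁻⁸) = 1.069×10¹⁰ K⁴.
T = (1.069×10¹⁰)^(1/4).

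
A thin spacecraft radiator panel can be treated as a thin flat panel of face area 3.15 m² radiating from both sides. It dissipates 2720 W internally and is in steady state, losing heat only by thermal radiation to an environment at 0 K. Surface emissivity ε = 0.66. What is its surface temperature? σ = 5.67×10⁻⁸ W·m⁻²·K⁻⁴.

Steady state: internal power = radiated power, P = εσA T⁴.
Radiating area A = 2·3.15 = 6.300 m².
T⁴ = P/(εσA) = 2720/(0.66·5.67×10⁻⁸·6.300) = 1.154×10¹⁰ K⁴.
T = (1.154×10¹⁰)^(1/4).

T ≈ 328 K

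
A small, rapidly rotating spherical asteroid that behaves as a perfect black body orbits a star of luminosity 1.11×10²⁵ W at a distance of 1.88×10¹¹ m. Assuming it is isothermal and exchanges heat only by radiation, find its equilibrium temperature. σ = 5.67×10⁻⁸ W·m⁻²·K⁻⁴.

First find the stellar flux at distance d: S = L/(4πd²) = 1.11×10²⁵/(4π·(1.88×10¹¹)²) = 24.99 W/m².
For an isothermal sphere, absorbed (1−a)S·πr² = emitted σ·4πr²·T⁴, so T⁴ = (1−a)S/(4σ).
T⁴ = 1.00·24.99/(4·5.67×10⁻⁸) = 1.102×10⁸ K⁴.

T ≈ 102 K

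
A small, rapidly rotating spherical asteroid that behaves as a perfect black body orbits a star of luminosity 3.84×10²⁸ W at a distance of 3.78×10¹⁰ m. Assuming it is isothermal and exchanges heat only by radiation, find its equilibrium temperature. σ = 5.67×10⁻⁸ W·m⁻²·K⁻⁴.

First find the stellar flux at distance d: S = L/(4πd²) = 3.84×10²⁸/(4π·(3.78×10¹⁰)²) = 2.139×10⁶ W/m².
For an isothermal sphere, absorbed (1−a)S·πr² = emitted σ·4πr²·T⁴, so T⁴ = (1−a)S/(4σ).
T⁴ = 1.00·2.139×10⁶/(4·5.67×10⁻⁸) = 9.430×10¹² K⁴.

T ≈ 1750 K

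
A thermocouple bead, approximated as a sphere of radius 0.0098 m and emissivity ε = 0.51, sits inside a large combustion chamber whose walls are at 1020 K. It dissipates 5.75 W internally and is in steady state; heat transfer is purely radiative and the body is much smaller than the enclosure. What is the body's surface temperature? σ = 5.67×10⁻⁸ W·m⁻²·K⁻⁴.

T ≈ 1060 K

For a small grey body in a large enclosure, net radiated power = εσA(T⁴ − T_w⁴).
Steady state: P = εσA(T⁴ − T_w⁴) with A = 4πr² = 0.001207 m².
T⁴ = P/(εσA) + T_w⁴ = 5.75/(0.51·5.67×10⁻⁸·0.001207) + (1020)⁴
    = 1.648×10¹¹ + 1.082×10¹² = 1.247×10¹² K⁴.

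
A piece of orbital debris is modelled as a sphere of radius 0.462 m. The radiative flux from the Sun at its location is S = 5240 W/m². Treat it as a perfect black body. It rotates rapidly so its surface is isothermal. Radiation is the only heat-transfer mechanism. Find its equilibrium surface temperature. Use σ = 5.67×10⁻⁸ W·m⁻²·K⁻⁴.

At equilibrium, absorbed power = emitted power.
Absorbing cross-section = πr² = 0.6706 m²; emitting surface = 4πr² = 2.682 m² (ratio 4).
S·A_cross = εσ·A_surf·T⁴  ⇒  T⁴ = S/(4σ).
T⁴ = 1.00·5240/(4·5.67×10⁻⁸) = 2.310×10¹⁰ K⁴.
T = (2.310×10¹⁰)^(1/4).

T ≈ 390 K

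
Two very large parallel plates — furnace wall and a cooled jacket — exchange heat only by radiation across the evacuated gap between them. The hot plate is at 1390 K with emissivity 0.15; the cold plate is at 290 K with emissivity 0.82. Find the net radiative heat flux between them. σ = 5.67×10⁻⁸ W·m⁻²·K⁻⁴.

For two infinite grey parallel plates, q = σ(T₁⁴ − T₂⁴)/(1/ε₁ + 1/ε₂ − 1).
T₁⁴ − T₂⁴ = 3.733×10¹² − 7.073×10⁹ = 3.726×10¹² K⁴.
1/ε₁ + 1/ε₂ − 1 = 6.667 + 1.220 − 1 = 6.886.
q = 5.67×10⁻⁸ × 3.726×10¹² / 6.886.

q ≈ 30700 W/m²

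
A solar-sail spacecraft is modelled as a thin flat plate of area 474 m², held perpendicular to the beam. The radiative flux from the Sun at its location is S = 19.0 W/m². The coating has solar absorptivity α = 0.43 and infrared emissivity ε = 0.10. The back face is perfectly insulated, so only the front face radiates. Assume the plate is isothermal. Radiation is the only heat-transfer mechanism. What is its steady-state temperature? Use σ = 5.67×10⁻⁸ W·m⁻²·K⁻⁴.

T ≈ 195 K

At equilibrium, absorbed power = emitted power.
Absorbing cross-section = A = 474.0 m²; emitting surface = A = 474.0 m² (ratio 1).
αS·A_cross = εσ·A_surf·T⁴  ⇒  T⁴ = αS/(ε·1σ).
T⁴ = 0.430·19.0/(0.10·1·5.67×10⁻⁸) = 1.441×10⁹ K⁴.
T = (1.441×10⁹)^(1/4).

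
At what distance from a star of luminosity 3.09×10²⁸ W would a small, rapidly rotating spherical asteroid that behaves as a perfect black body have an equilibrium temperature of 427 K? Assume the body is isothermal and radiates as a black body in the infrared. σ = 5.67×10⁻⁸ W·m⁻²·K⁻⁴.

d ≈ 5.71×10¹¹ m

For an isothermal black-emitting sphere, (1−a)S·πr² = σ·4πr²·T⁴ ⇒ S = 4σT⁴/(1−a).
S = 4·5.67×10⁻⁸·(427)⁴/1.00 = 7540 W/m².
Flux falls as S = L/(4πd²), so d = √(L/(4πS)) = √(3.09×10²⁸/(4π·7540)).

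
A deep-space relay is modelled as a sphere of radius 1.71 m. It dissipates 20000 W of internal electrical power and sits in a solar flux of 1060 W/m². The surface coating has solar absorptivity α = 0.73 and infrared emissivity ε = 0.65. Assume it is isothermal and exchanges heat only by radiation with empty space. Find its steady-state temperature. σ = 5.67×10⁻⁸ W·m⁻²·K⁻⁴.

At steady state, absorbed solar power + internal power = radiated power.
Absorbed: α·S·A_cross = 0.73·1060·9.186 = 7108 W (cross-section πr²).
Total input = 7108 + 20000 = 27110 W.
Radiated: εσ·A_surf·T⁴ with A_surf = 4πr² = 36.75 m².
T⁴ = 27110/(0.65·5.67×10⁻⁸·36.75) = 2.002×10¹⁰ K⁴.

T ≈ 376 K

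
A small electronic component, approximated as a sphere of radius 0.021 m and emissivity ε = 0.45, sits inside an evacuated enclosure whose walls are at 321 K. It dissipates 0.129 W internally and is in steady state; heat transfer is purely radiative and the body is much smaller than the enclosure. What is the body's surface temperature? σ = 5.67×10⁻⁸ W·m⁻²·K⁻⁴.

For a small grey body in a large enclosure, net radiated power = εσA(T⁴ − T_w⁴).
Steady state: P = εσA(T⁴ − T_w⁴) with A = 4πr² = 0.005542 m².
T⁴ = P/(εσA) + T_w⁴ = 0.129/(0.45·5.67×10⁻⁸·0.005542) + (321)⁴
    = 9.123×10⁸ + 1.062×10¹⁰ = 1.153×10¹⁰ K⁴.

T ≈ 328 K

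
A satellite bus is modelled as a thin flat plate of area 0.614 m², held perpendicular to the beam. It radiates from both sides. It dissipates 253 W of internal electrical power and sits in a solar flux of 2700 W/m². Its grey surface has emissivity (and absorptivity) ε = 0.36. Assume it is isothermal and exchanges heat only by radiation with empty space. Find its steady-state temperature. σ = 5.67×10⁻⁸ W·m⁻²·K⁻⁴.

At steady state, absorbed solar power + internal power = radiated power.
Absorbed: α·S·A_cross = 0.36·2700·0.6140 = 596.8 W (cross-section A).
Total input = 596.8 + 253 = 849.8 W.
Radiated: εσ·A_surf·T⁴ with A_surf = 2A = 1.228 m².
T⁴ = 849.8/(0.36·5.67×10⁻⁸·1.228) = 3.390×10¹⁰ K⁴.

T ≈ 429 K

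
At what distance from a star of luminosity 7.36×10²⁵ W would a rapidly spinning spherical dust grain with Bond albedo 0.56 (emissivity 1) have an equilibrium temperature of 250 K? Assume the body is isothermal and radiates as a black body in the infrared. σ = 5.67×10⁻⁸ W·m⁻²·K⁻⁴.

For an isothermal black-emitting sphere, (1−a)S·πr² = σ·4πr²·T⁴ ⇒ S = 4σT⁴/(1−a).
S = 4·5.67×10⁻⁸·(250)⁴/0.440 = 2013 W/m².
Flux falls as S = L/(4πd²), so d = √(L/(4πS)) = √(7.36×10²⁵/(4π·2013)).

d ≈ 5.39×10¹⁰ m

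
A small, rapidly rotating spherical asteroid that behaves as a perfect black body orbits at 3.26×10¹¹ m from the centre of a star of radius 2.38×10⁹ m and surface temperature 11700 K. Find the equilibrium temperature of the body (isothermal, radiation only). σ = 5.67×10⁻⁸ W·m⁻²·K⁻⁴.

T ≈ 707 K

The star's surface emits σT_*⁴; at distance d the flux is S = σT_*⁴(R_*/d)².
S = 5.67×10⁻⁸·(11700)⁴·(2.38×10⁹/3.26×10¹¹)² = 56630 W/m².
For an isothermal sphere T⁴ = (1−a)S/(4σ) = 2.497×10¹¹ K⁴.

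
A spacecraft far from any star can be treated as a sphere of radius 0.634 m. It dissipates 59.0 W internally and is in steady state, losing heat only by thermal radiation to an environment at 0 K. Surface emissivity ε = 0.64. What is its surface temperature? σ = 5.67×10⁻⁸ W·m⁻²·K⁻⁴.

Steady state: internal power = radiated power, P = εσA T⁴.
Radiating area A = 4πr² = 5.051 m².
T⁴ = P/(εσA) = 59.0/(0.64·5.67×10⁻⁸·5.051) = 3.219×10⁸ K⁴.
T = (3.219×10⁸)^(1/4).

T ≈ 134 K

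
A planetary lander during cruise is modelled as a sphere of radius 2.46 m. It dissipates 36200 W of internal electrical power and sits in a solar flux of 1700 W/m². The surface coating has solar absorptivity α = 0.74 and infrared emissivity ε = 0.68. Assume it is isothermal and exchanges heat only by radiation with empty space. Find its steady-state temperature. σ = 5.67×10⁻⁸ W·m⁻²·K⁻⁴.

At steady state, absorbed solar power + internal power = radiated power.
Absorbed: α·S·A_cross = 0.74·1700·19.01 = 23920 W (cross-section πr²).
Total input = 23920 + 36200 = 60120 W.
Radiated: εσ·A_surf·T⁴ with A_surf = 4πr² = 76.05 m².
T⁴ = 60120/(0.68·5.67×10⁻⁸·76.05) = 2.050×10¹⁰ K⁴.

T ≈ 378 K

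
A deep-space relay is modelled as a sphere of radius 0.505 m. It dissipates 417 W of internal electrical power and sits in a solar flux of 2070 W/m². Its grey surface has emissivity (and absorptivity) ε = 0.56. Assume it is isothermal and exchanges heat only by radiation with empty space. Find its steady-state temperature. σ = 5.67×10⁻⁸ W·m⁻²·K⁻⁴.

T ≈ 339 K

At steady state, absorbed solar power + internal power = radiated power.
Absorbed: α·S·A_cross = 0.56·2070·0.8012 = 928.7 W (cross-section πr²).
Total input = 928.7 + 417 = 1346 W.
Radiated: εσ·A_surf·T⁴ with A_surf = 4πr² = 3.205 m².
T⁴ = 1346/(0.56·5.67×10⁻⁸·3.205) = 1.322×10¹⁰ K⁴.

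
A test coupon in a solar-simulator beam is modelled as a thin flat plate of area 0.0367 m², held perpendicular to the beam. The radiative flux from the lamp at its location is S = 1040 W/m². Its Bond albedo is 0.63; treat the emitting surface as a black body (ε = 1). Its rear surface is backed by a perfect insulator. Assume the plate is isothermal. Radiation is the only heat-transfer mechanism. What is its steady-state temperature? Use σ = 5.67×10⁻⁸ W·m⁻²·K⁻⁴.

At equilibrium, absorbed power = emitted power.
Absorbing cross-section = A = 0.03670 m²; emitting surface = A = 0.03670 m² (ratio 1).
(1−a)S·A_cross = εσ·A_surf·T⁴  ⇒  T⁴ = (1−a)S/(1σ).
T⁴ = 0.370·1040/(1·5.67×10⁻⁸) = 6.787×10⁹ K⁴.
T = (6.787×10⁹)^(1/4).

T ≈ 287 K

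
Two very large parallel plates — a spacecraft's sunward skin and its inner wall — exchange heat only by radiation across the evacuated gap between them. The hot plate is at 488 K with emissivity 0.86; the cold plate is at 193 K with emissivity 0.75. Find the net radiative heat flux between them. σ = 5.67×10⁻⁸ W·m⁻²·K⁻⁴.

q ≈ 2100 W/m²

For two infinite grey parallel plates, q = σ(T₁⁴ − T₂⁴)/(1/ε₁ + 1/ε₂ − 1).
T₁⁴ − T₂⁴ = 5.671×10¹⁰ − 1.387×10⁹ = 5.533×10¹⁰ K⁴.
1/ε₁ + 1/ε₂ − 1 = 1.163 + 1.333 − 1 = 1.496.
q = 5.67×10⁻⁸ × 5.533×10¹⁰ / 1.496.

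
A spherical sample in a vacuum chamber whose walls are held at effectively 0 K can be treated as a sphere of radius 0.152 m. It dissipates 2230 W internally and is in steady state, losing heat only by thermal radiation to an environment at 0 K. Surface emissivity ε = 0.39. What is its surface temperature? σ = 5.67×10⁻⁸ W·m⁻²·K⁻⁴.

Steady state: internal power = radiated power, P = εσA T⁴.
Radiating area A = 4πr² = 0.2903 m².
T⁴ = P/(εσA) = 2230/(0.39·5.67×10⁻⁸·0.2903) = 3.473×10¹¹ K⁴.
T = (3.473×10¹¹)^(1/4).

T ≈ 768 K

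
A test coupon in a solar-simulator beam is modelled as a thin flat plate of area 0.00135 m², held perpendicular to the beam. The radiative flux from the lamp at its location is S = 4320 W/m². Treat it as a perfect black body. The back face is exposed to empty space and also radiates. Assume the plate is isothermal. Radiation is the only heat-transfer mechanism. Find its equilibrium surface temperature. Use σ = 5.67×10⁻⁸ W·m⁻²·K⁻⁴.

At equilibrium, absorbed power = emitted power.
Absorbing cross-section = A = 0.001350 m²; emitting surface = 2A = 0.002700 m² (ratio 2).
S·A_cross = εσ·A_surf·T⁴  ⇒  T⁴ = S/(2σ).
T⁴ = 1.00·4320/(2·5.67×10⁻⁸) = 3.810×10¹⁰ K⁴.
T = (3.810×10¹⁰)^(1/4).

T ≈ 442 K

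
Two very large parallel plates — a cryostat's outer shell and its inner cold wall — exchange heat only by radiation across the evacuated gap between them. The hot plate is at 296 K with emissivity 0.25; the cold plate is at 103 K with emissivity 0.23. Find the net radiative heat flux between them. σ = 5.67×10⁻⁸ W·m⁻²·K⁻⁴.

For two infinite grey parallel plates, q = σ(T₁⁴ − T₂⁴)/(1/ε₁ + 1/ε₂ − 1).
T₁⁴ − T₂⁴ = 7.677×10⁹ − 1.126×10⁸ = 7.564×10⁹ K⁴.
1/ε₁ + 1/ε₂ − 1 = 4.000 + 4.348 − 1 = 7.348.
q = 5.67×10⁻⁸ × 7.564×10⁹ / 7.348.

q ≈ 58.4 W/m²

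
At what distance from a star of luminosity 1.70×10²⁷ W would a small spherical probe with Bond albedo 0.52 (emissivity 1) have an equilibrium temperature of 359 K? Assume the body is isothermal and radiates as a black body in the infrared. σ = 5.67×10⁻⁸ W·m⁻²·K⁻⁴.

d ≈ 1.31×10¹¹ m

For an isothermal black-emitting sphere, (1−a)S·πr² = σ·4πr²·T⁴ ⇒ S = 4σT⁴/(1−a).
S = 4·5.67×10⁻⁸·(359)⁴/0.480 = 7848 W/m².
Flux falls as S = L/(4πd²), so d = √(L/(4πS)) = √(1.70×10²⁷/(4π·7848)).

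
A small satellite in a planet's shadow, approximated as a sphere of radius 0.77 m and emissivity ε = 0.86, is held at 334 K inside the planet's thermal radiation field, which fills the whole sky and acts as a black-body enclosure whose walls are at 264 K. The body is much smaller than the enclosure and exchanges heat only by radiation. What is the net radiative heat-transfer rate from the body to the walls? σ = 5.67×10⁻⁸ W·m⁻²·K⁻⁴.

P_net ≈ 2760 W

For a small grey body in a large enclosure: P_net = εσA(T_body⁴ − T_wall⁴).
A = 4πr² = 7.451 m²; T_body⁴ − T_wall⁴ = 1.244×10¹⁰ − 4.858×10⁹ = 7.587×10⁹ K⁴.
|P_net| = 0.86·5.67×10⁻⁸·7.451·7.587×10⁹.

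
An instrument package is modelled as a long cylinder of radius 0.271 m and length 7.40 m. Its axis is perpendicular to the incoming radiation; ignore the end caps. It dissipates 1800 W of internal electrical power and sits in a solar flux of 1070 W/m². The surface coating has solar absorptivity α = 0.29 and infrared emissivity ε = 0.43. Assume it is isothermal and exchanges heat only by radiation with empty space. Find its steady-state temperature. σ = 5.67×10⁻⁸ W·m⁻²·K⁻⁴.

T ≈ 316 K

At steady state, absorbed solar power + internal power = radiated power.
Absorbed: α·S·A_cross = 0.29·1070·4.011 = 1245 W (cross-section 2rL).
Total input = 1245 + 1800 = 3045 W.
Radiated: εσ·A_surf·T⁴ with A_surf = 2πrL = 12.60 m².
T⁴ = 3045/(0.43·5.67×10⁻⁸·12.60) = 9.910×10⁹ K⁴.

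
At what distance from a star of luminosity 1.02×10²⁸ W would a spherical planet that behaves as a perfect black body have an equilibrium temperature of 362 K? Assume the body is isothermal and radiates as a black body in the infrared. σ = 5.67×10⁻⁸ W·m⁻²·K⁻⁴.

d ≈ 4.57×10¹¹ m

For an isothermal black-emitting sphere, (1−a)S·πr² = σ·4πr²·T⁴ ⇒ S = 4σT⁴/(1−a).
S = 4·5.67×10⁻⁸·(362)⁴/1.00 = 3895 W/m².
Flux falls as S = L/(4πd²), so d = √(L/(4πS)) = √(1.02×10²⁸/(4π·3895)).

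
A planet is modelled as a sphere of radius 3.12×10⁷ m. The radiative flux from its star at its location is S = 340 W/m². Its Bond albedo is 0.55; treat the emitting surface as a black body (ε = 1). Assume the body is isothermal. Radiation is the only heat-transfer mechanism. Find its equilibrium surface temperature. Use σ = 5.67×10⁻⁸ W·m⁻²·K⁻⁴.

At equilibrium, absorbed power = emitted power.
Absorbing cross-section = πr² = 3.058×10¹⁵ m²; emitting surface = 4πr² = 1.223×10¹⁶ m² (ratio 4).
(1−a)S·A_cross = εσ·A_surf·T⁴  ⇒  T⁴ = (1−a)S/(4σ).
T⁴ = 0.450·340/(4·5.67×10⁻⁸) = 6.746×10⁸ K⁴.
T = (6.746×10⁸)^(1/4).

T ≈ 161 K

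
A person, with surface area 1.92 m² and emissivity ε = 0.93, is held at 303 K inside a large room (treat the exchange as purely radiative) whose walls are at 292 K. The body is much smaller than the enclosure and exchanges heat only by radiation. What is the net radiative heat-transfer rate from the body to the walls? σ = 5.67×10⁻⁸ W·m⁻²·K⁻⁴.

For a small grey body in a large enclosure: P_net = εσA(T_body⁴ − T_wall⁴).
A = 1.92 m²; T_body⁴ − T_wall⁴ = 8.429×10⁹ − 7.270×10⁹ = 1.159×10⁹ K⁴.
|P_net| = 0.93·5.67×10⁻⁸·1.920·1.159×10⁹.

P_net ≈ 117 W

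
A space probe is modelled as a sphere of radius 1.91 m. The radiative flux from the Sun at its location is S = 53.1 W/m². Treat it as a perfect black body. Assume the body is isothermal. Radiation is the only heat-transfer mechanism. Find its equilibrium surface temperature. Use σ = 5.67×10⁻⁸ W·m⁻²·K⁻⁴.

At equilibrium, absorbed power = emitted power.
Absorbing cross-section = πr² = 11.46 m²; emitting surface = 4πr² = 45.84 m² (ratio 4).
S·A_cross = εσ·A_surf·T⁴  ⇒  T⁴ = S/(4σ).
T⁴ = 1.00·53.1/(4·5.67×10⁻⁸) = 2.341×10⁸ K⁴.
T = (2.341×10⁸)^(1/4).

T ≈ 124 K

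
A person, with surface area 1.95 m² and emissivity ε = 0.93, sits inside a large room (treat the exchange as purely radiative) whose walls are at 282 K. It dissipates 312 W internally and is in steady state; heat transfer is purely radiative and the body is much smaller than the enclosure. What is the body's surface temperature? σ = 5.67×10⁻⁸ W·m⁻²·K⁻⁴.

T ≈ 311 K

For a small grey body in a large enclosure, net radiated power = εσA(T⁴ − T_w⁴).
Steady state: P = εσA(T⁴ − T_w⁴) with A = 1.95 m².
T⁴ = P/(εσA) + T_w⁴ = 312/(0.93·5.67×10⁻⁸·1.950) + (282)⁴
    = 3.034×10⁹ + 6.324×10⁹ = 9.358×10⁹ K⁴.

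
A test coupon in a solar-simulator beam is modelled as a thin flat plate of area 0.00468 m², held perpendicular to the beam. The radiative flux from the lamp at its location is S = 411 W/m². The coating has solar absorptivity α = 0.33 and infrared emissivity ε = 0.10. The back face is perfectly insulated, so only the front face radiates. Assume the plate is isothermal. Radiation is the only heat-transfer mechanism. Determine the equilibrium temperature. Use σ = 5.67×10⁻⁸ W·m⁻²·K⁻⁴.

At equilibrium, absorbed power = emitted power.
Absorbing cross-section = A = 0.004680 m²; emitting surface = A = 0.004680 m² (ratio 1).
αS·A_cross = εσ·A_surf·T⁴  ⇒  T⁴ = αS/(ε·1σ).
T⁴ = 0.330·411/(0.10·1·5.67×10⁻⁸) = 2.392×10¹⁰ K⁴.
T = (2.392×10¹⁰)^(1/4).

T ≈ 393 K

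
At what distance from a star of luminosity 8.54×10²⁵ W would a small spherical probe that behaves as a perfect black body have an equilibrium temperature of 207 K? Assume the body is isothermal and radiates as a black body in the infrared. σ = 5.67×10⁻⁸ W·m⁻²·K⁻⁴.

d ≈ 1.28×10¹¹ m

For an isothermal black-emitting sphere, (1−a)S·πr² = σ·4πr²·T⁴ ⇒ S = 4σT⁴/(1−a).
S = 4·5.67×10⁻⁸·(207)⁴/1.00 = 416.4 W/m².
Flux falls as S = L/(4πd²), so d = √(L/(4πS)) = √(8.54×10²⁵/(4π·416.4)).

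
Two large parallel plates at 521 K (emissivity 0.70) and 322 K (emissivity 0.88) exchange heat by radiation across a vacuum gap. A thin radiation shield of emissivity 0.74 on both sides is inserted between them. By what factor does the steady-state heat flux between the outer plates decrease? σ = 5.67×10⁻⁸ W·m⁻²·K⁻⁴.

factor ≈ 2.09

Without shield: q₀ = σΔ(T⁴)/(1/ε₁+1/ε₂−1) with denominator 1.565.
With shield the two gaps are in series; the resistances add: (1/ε₁+1/ε_s−1)+(1/ε_s+1/ε₂−1) = 1.780+1.488 = 3.268.
Heat-flux ratio q₀/q = 3.268/1.565.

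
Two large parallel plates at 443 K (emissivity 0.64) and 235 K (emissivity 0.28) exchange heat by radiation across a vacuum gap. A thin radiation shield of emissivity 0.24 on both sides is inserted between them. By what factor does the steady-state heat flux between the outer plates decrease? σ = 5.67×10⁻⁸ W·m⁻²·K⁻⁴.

factor ≈ 2.77

Without shield: q₀ = σΔ(T⁴)/(1/ε₁+1/ε₂−1) with denominator 4.134.
With shield the two gaps are in series; the resistances add: (1/ε₁+1/ε_s−1)+(1/ε_s+1/ε₂−1) = 4.729+6.738 = 11.47.
Heat-flux ratio q₀/q = 11.47/4.134.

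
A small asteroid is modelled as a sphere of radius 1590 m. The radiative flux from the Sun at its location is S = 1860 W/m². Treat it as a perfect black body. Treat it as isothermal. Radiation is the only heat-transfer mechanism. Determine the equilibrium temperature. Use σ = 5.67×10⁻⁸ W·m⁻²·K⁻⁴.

At equilibrium, absorbed power = emitted power.
Absorbing cross-section = πr² = 7.942×10⁶ m²; emitting surface = 4πr² = 3.177×10⁷ m² (ratio 4).
S·A_cross = εσ·A_surf·T⁴  ⇒  T⁴ = S/(4σ).
T⁴ = 1.00·1860/(4·5.67×10⁻⁸) = 8.201×10⁹ K⁴.
T = (8.201×10⁹)^(1/4).

T ≈ 301 K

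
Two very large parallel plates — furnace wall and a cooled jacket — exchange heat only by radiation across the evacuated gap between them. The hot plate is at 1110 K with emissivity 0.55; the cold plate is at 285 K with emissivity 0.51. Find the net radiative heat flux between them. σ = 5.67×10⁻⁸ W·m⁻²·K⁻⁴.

q ≈ 30800 W/m²

For two infinite grey parallel plates, q = σ(T₁⁴ − T₂⁴)/(1/ε₁ + 1/ε₂ − 1).
T₁⁴ − T₂⁴ = 1.518×10¹² − 6.598×10⁹ = 1.511×10¹² K⁴.
1/ε₁ + 1/ε₂ − 1 = 1.818 + 1.961 − 1 = 2.779.
q = 5.67×10⁻⁸ × 1.511×10¹² / 2.779.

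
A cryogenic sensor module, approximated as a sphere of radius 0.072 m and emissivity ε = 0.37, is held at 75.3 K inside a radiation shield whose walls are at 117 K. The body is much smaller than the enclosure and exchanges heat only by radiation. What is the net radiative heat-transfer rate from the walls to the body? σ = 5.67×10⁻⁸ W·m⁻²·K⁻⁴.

For a small grey body in a large enclosure: P_net = εσA(T_body⁴ − T_wall⁴).
A = 4πr² = 0.06514 m²; T_body⁴ − T_wall⁴ = 3.215×10⁷ − 1.874×10⁸ = -1.552×10⁸ K⁴.
|P_net| = 0.37·5.67×10⁻⁸·0.06514·1.552×10⁸.

P_net ≈ 0.212 W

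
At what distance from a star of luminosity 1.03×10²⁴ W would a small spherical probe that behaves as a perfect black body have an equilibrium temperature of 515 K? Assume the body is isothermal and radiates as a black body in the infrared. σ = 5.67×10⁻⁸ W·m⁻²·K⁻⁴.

For an isothermal black-emitting sphere, (1−a)S·πr² = σ·4πr²·T⁴ ⇒ S = 4σT⁴/(1−a).
S = 4·5.67×10⁻⁸·(515)⁴/1.00 = 15950 W/m².
Flux falls as S = L/(4πd²), so d = √(L/(4πS)) = √(1.03×10²⁴/(4π·15950)).

d ≈ 2.27×10⁹ m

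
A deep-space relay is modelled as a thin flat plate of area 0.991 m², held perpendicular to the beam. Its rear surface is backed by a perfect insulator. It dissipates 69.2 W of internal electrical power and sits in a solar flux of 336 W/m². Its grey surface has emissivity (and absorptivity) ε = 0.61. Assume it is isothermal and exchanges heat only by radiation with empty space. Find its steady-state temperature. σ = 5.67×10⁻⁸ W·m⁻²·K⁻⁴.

At steady state, absorbed solar power + internal power = radiated power.
Absorbed: α·S·A_cross = 0.61·336·0.9910 = 203.1 W (cross-section A).
Total input = 203.1 + 69.2 = 272.3 W.
Radiated: εσ·A_surf·T⁴ with A_surf = A = 0.9910 m².
T⁴ = 272.3/(0.61·5.67×10⁻⁸·0.9910) = 7.945×10⁹ K⁴.

T ≈ 299 K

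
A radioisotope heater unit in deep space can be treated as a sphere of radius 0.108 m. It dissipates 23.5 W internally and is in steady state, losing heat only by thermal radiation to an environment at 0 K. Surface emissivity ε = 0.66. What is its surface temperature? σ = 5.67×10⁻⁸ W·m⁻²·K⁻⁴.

T ≈ 256 K

Steady state: internal power = radiated power, P = εσA T⁴.
Radiating area A = 4πr² = 0.1466 m².
T⁴ = P/(εσA) = 23.5/(0.66·5.67×10⁻⁸·0.1466) = 4.284×10⁹ K⁴.
T = (4.284×10⁹)^(1/4).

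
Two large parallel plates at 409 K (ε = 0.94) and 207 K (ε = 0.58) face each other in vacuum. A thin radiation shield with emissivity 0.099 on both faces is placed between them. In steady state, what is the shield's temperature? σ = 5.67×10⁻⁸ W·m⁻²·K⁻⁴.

T_s ≈ 352 K

In steady state the net flux on the hot side equals that on the cold side.
σ(T₁⁴−T_s⁴)/D₁ = σ(T_s⁴−T₂⁴)/D₂, with D₁ = 1/ε₁+1/ε_s−1 = 10.16, D₂ = 1/ε_s+1/ε₂−1 = 10.83.
Solve for T_s⁴: T_s⁴ = (D₂·T₁⁴ + D₁·T₂⁴)/(D₁+D₂) = 1.532×10¹⁰ K⁴.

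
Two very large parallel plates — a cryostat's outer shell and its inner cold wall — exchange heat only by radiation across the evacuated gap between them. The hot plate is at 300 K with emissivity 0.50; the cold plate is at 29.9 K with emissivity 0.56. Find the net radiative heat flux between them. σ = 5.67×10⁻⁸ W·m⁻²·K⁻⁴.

q ≈ 165 W/m²

For two infinite grey parallel plates, q = σ(T₁⁴ − T₂⁴)/(1/ε₁ + 1/ε₂ − 1).
T₁⁴ − T₂⁴ = 8.100×10⁹ − 7.993×10⁵ = 8.099×10⁹ K⁴.
1/ε₁ + 1/ε₂ − 1 = 2.000 + 1.786 − 1 = 2.786.
q = 5.67×10⁻⁸ × 8.099×10⁹ / 2.786.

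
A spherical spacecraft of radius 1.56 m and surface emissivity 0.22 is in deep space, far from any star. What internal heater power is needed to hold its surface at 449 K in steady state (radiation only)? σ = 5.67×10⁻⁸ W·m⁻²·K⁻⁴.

P = εσ·4πr²·T⁴.
4πr² = 30.58 m²; T⁴ = 4.064×10¹⁰ K⁴.
P = 0.22·5.67×10⁻⁸·30.58·4.064×10¹⁰.

P ≈ 15500 W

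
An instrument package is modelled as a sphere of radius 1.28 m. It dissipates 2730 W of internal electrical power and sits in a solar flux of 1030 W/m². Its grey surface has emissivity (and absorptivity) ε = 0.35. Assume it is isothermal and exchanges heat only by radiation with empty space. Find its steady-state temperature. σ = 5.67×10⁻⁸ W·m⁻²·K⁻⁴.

At steady state, absorbed solar power + internal power = radiated power.
Absorbed: α·S·A_cross = 0.35·1030·5.147 = 1856 W (cross-section πr²).
Total input = 1856 + 2730 = 4586 W.
Radiated: εσ·A_surf·T⁴ with A_surf = 4πr² = 20.59 m².
T⁴ = 4586/(0.35·5.67×10⁻⁸·20.59) = 1.122×10¹⁰ K⁴.

T ≈ 325 K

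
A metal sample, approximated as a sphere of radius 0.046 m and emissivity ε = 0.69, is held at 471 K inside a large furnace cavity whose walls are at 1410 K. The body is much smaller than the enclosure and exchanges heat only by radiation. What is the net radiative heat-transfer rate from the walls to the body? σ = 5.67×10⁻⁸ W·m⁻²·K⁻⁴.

For a small grey body in a large enclosure: P_net = εσA(T_body⁴ − T_wall⁴).
A = 4πr² = 0.02659 m²; T_body⁴ − T_wall⁴ = 4.921×10¹⁰ − 3.953×10¹² = -3.903×10¹² K⁴.
|P_net| = 0.69·5.67×10⁻⁸·0.02659·3.903×10¹².

P_net ≈ 4060 W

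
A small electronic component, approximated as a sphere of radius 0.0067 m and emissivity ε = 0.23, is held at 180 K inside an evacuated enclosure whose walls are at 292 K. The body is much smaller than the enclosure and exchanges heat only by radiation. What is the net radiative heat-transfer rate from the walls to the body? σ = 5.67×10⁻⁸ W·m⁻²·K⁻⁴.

For a small grey body in a large enclosure: P_net = εσA(T_body⁴ − T_wall⁴).
A = 4πr² = 5.641×10⁻⁴ m²; T_body⁴ − T_wall⁴ = 1.050×10⁹ − 7.270×10⁹ = -6.220×10⁹ K⁴.
|P_net| = 0.23·5.67×10⁻⁸·5.641×10⁻⁴·6.220×10⁹.

P_net ≈ 0.0458 W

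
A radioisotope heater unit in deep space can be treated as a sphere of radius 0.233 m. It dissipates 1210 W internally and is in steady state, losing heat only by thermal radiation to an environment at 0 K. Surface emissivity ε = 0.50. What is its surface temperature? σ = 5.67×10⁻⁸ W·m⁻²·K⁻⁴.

T ≈ 500 K

Steady state: internal power = radiated power, P = εσA T⁴.
Radiating area A = 4πr² = 0.6822 m².
T⁴ = P/(εσA) = 1210/(0.50·5.67×10⁻⁸·0.6822) = 6.256×10¹⁰ K⁴.
T = (6.256×10¹⁰)^(1/4).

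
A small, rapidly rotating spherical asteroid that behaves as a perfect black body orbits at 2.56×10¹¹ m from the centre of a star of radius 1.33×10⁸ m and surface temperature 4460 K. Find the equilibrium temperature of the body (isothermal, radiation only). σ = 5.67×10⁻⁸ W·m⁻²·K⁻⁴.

The star's surface emits σT_*⁴; at distance d the flux is S = σT_*⁴(R_*/d)².
S = 5.67×10⁻⁸·(4460)⁴·(1.33×10⁸/2.56×10¹¹)² = 6.055 W/m².
For an isothermal sphere T⁴ = (1−a)S/(4σ) = 2.670×10⁷ K⁴.

T ≈ 71.9 K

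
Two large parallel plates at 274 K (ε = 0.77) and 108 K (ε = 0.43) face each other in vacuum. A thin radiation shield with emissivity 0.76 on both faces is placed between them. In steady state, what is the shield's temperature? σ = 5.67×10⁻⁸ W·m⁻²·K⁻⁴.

In steady state the net flux on the hot side equals that on the cold side.
σ(T₁⁴−T_s⁴)/D₁ = σ(T_s⁴−T₂⁴)/D₂, with D₁ = 1/ε₁+1/ε_s−1 = 1.614, D₂ = 1/ε_s+1/ε₂−1 = 2.641.
Solve for T_s⁴: T_s⁴ = (D₂·T₁⁴ + D₁·T₂⁴)/(D₁+D₂) = 3.550×10⁹ K⁴.

T_s ≈ 244 K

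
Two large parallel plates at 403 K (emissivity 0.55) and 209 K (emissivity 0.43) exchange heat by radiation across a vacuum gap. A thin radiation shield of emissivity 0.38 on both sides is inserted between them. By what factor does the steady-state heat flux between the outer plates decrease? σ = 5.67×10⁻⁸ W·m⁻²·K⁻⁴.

Without shield: q₀ = σΔ(T⁴)/(1/ε₁+1/ε₂−1) with denominator 3.144.
With shield the two gaps are in series; the resistances add: (1/ε₁+1/ε_s−1)+(1/ε_s+1/ε₂−1) = 3.450+3.957 = 7.407.
Heat-flux ratio q₀/q = 7.407/3.144.

factor ≈ 2.36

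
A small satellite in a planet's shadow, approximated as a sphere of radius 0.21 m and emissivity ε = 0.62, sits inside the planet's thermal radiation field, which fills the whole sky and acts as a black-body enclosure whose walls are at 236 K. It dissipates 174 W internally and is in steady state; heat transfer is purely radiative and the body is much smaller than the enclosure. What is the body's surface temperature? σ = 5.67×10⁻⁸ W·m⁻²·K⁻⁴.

T ≈ 331 K

For a small grey body in a large enclosure, net radiated power = εσA(T⁴ − T_w⁴).
Steady state: P = εσA(T⁴ − T_w⁴) with A = 4πr² = 0.5542 m².
T⁴ = P/(εσA) + T_w⁴ = 174/(0.62·5.67×10⁻⁸·0.5542) + (236)⁴
    = 8.932×10⁹ + 3.102×10⁹ = 1.203×10¹⁰ K⁴.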